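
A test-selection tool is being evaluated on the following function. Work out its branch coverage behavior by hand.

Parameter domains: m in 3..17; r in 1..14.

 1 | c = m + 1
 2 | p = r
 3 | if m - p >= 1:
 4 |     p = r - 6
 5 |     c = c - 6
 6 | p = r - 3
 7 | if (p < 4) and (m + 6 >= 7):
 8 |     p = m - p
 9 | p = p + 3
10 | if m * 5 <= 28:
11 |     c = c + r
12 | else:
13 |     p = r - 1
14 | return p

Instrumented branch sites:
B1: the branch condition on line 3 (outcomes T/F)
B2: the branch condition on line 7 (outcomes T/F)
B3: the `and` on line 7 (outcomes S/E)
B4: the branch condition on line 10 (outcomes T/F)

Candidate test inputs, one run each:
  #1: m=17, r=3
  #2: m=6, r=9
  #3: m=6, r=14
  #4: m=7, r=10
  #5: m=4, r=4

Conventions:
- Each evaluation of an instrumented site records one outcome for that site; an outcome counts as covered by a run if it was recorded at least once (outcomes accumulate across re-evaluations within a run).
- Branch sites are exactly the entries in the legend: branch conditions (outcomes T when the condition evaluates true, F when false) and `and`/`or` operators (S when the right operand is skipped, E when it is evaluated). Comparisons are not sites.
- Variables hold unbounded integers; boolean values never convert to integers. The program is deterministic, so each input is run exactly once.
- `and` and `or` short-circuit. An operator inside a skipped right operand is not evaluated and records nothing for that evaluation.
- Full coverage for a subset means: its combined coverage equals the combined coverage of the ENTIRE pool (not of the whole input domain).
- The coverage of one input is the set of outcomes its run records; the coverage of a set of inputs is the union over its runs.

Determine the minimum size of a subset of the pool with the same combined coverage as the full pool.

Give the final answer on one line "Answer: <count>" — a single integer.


input #1 (m=17, r=3): covers B1=T, B2=T, B3=E, B4=F
input #2 (m=6, r=9): covers B1=F, B2=F, B3=S, B4=F
input #3 (m=6, r=14): covers B1=F, B2=F, B3=S, B4=F
input #4 (m=7, r=10): covers B1=F, B2=F, B3=S, B4=F
input #5 (m=4, r=4): covers B1=F, B2=T, B3=E, B4=T
together the pool reaches 8 outcomes: B1=T, B1=F, B2=T, B2=F, B3=S, B3=E, B4=T, B4=F
no size-1 subset reaches all 8 outcomes (best union: 4/8)
no size-2 subset reaches all 8 outcomes (best union: 7/8)
at size 3, {1, 2, 5} reaches all 8 outcomes; every lexicographically earlier size-3 subset fails
Answer: 3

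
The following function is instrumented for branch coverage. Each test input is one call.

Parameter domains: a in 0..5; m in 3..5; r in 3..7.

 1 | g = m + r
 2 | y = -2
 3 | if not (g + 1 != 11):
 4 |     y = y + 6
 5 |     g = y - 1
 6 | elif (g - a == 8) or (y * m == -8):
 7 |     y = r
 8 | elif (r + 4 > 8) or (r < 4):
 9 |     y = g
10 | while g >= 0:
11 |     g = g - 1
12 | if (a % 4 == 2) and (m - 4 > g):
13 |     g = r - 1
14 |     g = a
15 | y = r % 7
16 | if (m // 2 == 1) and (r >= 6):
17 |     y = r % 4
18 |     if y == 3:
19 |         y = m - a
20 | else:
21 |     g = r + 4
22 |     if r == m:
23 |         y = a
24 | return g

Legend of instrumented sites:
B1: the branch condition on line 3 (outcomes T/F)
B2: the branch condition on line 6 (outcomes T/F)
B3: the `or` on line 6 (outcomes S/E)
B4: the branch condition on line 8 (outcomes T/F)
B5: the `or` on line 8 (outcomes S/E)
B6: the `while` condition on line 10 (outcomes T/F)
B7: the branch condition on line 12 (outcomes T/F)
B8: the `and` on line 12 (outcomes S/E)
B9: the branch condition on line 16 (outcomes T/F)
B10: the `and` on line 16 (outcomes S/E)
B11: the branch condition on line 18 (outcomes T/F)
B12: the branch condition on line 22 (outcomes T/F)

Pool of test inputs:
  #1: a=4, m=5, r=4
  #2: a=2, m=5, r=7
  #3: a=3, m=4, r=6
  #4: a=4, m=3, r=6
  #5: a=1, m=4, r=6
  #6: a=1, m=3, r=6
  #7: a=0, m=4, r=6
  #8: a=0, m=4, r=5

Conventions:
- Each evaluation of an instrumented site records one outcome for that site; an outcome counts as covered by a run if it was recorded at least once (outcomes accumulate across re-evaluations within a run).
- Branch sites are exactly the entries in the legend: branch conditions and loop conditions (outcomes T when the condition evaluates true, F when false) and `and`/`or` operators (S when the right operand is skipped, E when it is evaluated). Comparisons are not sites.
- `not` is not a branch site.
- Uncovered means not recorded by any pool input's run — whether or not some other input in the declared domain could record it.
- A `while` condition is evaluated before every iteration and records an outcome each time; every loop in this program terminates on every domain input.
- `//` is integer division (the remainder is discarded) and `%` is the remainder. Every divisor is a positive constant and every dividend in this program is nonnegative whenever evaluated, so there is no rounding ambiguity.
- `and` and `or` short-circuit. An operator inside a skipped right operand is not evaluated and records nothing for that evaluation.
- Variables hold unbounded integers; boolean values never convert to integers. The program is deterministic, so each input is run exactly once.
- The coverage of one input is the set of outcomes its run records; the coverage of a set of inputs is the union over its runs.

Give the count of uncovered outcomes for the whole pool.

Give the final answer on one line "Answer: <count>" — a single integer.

#1 (a=4, m=5, r=4) -> B1->F, B3->E, B2->F, B5->E, B4->F, B6->T, B6->T, B6->T, B6->T, B6->T, B6->T, B6->T, B6->T, B6->T, ...; covered: B1=F, B2=F, B3=E, B4=F, B5=E, B6=T, B6=F, B7=F, B8=S, B9=F, B10=S, B12=F
#2 (a=2, m=5, r=7) -> B1->F, B3->E, B2->F, B5->S, B4->T, B6->T, B6->T, B6->T, B6->T, B6->T, B6->T, B6->T, B6->T, B6->T, ...; covered: B1=F, B2=F, B3=E, B4=T, B5=S, B6=T, B6=F, B7=T, B8=E, B9=F, B10=S, B12=F
#3 (a=3, m=4, r=6) -> B1->T, B6->T, B6->T, B6->T, B6->T, B6->F, B8->S, B7->F, B10->S, B9->F, B12->F; covered: B1=T, B6=T, B6=F, B7=F, B8=S, B9=F, B10=S, B12=F
#4 (a=4, m=3, r=6) -> B1->F, B3->E, B2->F, B5->S, B4->T, B6->T, B6->T, B6->T, B6->T, B6->T, B6->T, B6->T, B6->T, B6->T, ...; covered: B1=F, B2=F, B3=E, B4=T, B5=S, B6=T, B6=F, B7=F, B8=S, B9=T, B10=E, B11=F
#5 (a=1, m=4, r=6) -> B1->T, B6->T, B6->T, B6->T, B6->T, B6->F, B8->S, B7->F, B10->S, B9->F, B12->F; covered: B1=T, B6=T, B6=F, B7=F, B8=S, B9=F, B10=S, B12=F
#6 (a=1, m=3, r=6) -> B1->F, B3->S, B2->T, B6->T, B6->T, B6->T, B6->T, B6->T, B6->T, B6->T, B6->T, B6->T, B6->T, B6->F, ...; covered: B1=F, B2=T, B3=S, B6=T, B6=F, B7=F, B8=S, B9=T, B10=E, B11=F
#7 (a=0, m=4, r=6) -> B1->T, B6->T, B6->T, B6->T, B6->T, B6->F, B8->S, B7->F, B10->S, B9->F, B12->F; covered: B1=T, B6=T, B6=F, B7=F, B8=S, B9=F, B10=S, B12=F
#8 (a=0, m=4, r=5) -> B1->F, B3->E, B2->T, B6->T, B6->T, B6->T, B6->T, B6->T, B6->T, B6->T, B6->T, B6->T, B6->T, B6->F, ...; covered: B1=F, B2=T, B3=E, B6=T, B6=F, B7=F, B8=S, B9=F, B10=S, B12=F
union over the pool: B1=T, B1=F, B2=T, B2=F, B3=S, B3=E, B4=T, B4=F, B5=S, B5=E, B6=T, B6=F, B7=T, B7=F, B8=S, B8=E, B9=T, B9=F, B10=S, B10=E, B11=F, B12=F
uncovered (2 of 24): B11=T, B12=T

Answer: 2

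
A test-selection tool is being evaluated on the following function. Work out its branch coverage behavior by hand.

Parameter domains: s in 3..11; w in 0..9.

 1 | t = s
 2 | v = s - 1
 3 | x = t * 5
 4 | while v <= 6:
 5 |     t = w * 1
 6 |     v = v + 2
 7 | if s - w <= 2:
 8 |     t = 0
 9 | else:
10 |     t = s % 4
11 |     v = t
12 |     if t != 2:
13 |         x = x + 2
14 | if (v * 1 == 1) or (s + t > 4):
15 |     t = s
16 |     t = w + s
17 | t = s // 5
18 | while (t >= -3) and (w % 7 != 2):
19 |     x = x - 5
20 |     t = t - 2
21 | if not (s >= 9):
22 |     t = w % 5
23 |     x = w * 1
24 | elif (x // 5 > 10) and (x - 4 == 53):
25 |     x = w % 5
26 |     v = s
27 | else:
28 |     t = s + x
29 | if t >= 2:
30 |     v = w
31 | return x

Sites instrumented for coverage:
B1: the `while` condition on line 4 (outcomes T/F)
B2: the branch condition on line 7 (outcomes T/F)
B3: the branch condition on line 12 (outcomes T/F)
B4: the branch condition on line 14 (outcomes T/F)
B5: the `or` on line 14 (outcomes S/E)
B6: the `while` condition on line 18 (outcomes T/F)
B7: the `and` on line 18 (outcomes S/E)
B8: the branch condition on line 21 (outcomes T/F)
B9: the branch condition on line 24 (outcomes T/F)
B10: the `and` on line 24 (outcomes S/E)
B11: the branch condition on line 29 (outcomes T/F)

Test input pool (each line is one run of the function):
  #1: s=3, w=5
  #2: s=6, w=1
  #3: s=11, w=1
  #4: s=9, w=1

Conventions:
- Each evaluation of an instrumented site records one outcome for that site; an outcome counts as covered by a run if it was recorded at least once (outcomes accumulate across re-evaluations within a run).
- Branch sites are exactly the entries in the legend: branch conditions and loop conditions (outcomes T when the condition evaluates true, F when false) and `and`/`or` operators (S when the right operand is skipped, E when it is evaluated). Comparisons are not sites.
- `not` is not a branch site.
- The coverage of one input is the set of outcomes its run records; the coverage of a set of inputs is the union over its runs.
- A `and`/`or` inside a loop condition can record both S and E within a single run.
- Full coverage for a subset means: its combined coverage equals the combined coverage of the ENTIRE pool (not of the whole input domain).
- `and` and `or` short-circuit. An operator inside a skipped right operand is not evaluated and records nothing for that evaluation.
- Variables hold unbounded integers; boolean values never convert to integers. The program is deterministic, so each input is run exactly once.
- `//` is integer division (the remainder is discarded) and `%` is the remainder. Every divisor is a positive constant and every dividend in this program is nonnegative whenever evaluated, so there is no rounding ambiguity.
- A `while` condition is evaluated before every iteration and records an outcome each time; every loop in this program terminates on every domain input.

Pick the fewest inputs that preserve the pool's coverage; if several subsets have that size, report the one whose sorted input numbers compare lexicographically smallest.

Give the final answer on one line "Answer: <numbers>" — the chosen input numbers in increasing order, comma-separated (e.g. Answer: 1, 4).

#1 (s=3, w=5) -> B1->T, B1->T, B1->T, B1->F, B2->T, B5->E, B4->F, B7->E, B6->T, B7->E, B6->T, B7->S, B6->F, B8->T, ...; covered: B1=T, B1=F, B2=T, B4=F, B5=E, B6=T, B6=F, B7=S, B7=E, B8=T, B11=F
#2 (s=6, w=1) -> B1->T, B1->F, B2->F, B3->F, B5->E, B4->T, B7->E, B6->T, B7->E, B6->T, B7->E, B6->T, B7->S, B6->F, ...; covered: B1=T, B1=F, B2=F, B3=F, B4=T, B5=E, B6=T, B6=F, B7=S, B7=E, B8=T, B11=F
#3 (s=11, w=1) -> B1->F, B2->F, B3->T, B5->E, B4->T, B7->E, B6->T, B7->E, B6->T, B7->E, B6->T, B7->S, B6->F, B8->F, ...; covered: B1=F, B2=F, B3=T, B4=T, B5=E, B6=T, B6=F, B7=S, B7=E, B8=F, B9=F, B10=S, B11=T
#4 (s=9, w=1) -> B1->F, B2->F, B3->T, B5->S, B4->T, B7->E, B6->T, B7->E, B6->T, B7->E, B6->T, B7->S, B6->F, B8->F, ...; covered: B1=F, B2=F, B3=T, B4=T, B5=S, B6=T, B6=F, B7=S, B7=E, B8=F, B9=F, B10=S, B11=T
pool-wide coverage (20 outcomes): B1=T, B1=F, B2=T, B2=F, B3=T, B3=F, B4=T, B4=F, B5=S, B5=E, B6=T, B6=F, B7=S, B7=E, B8=T, B8=F, B9=F, B10=S, B11=T, B11=F
no size-1 subset reaches all 20 outcomes (best union: 13/20)
no size-2 subset reaches all 20 outcomes (best union: 19/20)
at size 3, {1, 2, 4} reaches all 20 outcomes; every lexicographically earlier size-3 subset fails

Answer: 1, 2, 4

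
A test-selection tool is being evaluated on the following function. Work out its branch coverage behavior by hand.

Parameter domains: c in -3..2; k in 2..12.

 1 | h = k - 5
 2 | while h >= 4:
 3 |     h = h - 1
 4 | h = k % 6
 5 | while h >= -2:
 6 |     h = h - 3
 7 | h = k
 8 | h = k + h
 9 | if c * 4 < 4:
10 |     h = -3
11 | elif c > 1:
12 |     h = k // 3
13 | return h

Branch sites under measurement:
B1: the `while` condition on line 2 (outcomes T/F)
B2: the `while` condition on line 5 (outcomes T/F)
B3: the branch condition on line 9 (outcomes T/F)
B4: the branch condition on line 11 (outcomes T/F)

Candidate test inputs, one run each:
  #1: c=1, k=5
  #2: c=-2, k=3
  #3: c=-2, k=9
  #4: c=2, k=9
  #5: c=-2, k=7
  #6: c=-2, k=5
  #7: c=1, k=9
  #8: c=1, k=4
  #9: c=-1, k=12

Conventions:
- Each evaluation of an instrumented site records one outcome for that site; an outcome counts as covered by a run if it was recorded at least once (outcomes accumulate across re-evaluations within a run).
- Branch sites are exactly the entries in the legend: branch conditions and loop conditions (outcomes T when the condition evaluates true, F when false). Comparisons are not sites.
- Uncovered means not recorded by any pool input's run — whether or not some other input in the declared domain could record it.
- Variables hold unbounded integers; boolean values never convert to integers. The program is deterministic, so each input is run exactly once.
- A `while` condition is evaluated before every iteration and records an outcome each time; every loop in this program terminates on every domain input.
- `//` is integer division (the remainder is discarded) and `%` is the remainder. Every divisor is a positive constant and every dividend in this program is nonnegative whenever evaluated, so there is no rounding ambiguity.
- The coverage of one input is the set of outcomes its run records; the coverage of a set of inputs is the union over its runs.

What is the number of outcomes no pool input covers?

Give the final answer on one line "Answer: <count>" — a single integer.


#1 (c=1, k=5) -> covered: B1=F, B2=T, B2=F, B3=F, B4=F
#2 (c=-2, k=3) -> covered: B1=F, B2=T, B2=F, B3=T
#3 (c=-2, k=9) -> covered: B1=T, B1=F, B2=T, B2=F, B3=T
#4 (c=2, k=9) -> covered: B1=T, B1=F, B2=T, B2=F, B3=F, B4=T
#5 (c=-2, k=7) -> covered: B1=F, B2=T, B2=F, B3=T
#6 (c=-2, k=5) -> covered: B1=F, B2=T, B2=F, B3=T
#7 (c=1, k=9) -> covered: B1=T, B1=F, B2=T, B2=F, B3=F, B4=F
#8 (c=1, k=4) -> covered: B1=F, B2=T, B2=F, B3=F, B4=F
#9 (c=-1, k=12) -> covered: B1=T, B1=F, B2=T, B2=F, B3=T
union over the pool: B1=T, B1=F, B2=T, B2=F, B3=T, B3=F, B4=T, B4=F
uncovered (0 of 8): none
Answer: 0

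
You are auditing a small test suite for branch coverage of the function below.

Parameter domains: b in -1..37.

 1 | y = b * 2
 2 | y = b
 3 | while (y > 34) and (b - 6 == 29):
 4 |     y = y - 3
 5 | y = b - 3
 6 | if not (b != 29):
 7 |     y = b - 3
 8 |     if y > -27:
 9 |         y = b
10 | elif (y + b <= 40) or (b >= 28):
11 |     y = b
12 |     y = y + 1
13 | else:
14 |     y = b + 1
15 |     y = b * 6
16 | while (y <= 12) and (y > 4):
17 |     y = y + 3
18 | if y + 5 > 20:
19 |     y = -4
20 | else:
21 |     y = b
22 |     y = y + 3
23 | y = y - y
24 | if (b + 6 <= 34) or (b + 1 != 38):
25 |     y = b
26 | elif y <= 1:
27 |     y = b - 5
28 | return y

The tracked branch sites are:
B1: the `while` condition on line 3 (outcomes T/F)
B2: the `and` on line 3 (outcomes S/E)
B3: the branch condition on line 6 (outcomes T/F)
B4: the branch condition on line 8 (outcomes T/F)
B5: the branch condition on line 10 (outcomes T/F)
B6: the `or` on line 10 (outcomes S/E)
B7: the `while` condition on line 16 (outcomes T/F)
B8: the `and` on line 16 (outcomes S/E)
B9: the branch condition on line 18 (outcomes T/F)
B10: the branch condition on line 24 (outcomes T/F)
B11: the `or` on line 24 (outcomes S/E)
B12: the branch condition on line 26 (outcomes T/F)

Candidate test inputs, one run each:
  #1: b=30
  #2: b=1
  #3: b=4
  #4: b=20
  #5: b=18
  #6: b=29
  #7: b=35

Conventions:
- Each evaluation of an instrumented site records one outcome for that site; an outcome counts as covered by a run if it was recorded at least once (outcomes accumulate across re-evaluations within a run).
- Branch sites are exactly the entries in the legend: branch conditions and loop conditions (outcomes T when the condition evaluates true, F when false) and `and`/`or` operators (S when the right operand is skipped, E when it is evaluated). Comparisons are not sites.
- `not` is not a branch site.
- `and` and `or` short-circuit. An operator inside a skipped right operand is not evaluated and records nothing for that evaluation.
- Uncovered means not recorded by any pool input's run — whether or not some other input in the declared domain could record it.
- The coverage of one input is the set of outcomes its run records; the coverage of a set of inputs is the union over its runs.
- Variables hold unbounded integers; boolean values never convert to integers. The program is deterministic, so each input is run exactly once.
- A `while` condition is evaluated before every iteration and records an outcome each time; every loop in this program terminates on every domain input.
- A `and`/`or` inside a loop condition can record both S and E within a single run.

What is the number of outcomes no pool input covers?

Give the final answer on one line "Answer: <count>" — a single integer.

#1 (b=30) -> covered: B1=F, B2=S, B3=F, B5=T, B6=E, B7=F, B8=S, B9=T, B10=T, B11=E
#2 (b=1) -> covered: B1=F, B2=S, B3=F, B5=T, B6=S, B7=F, B8=E, B9=F, B10=T, B11=S
#3 (b=4) -> covered: B1=F, B2=S, B3=F, B5=T, B6=S, B7=T, B7=F, B8=S, B8=E, B9=F, B10=T, B11=S
#4 (b=20) -> covered: B1=F, B2=S, B3=F, B5=T, B6=S, B7=F, B8=S, B9=T, B10=T, B11=S
#5 (b=18) -> covered: B1=F, B2=S, B3=F, B5=T, B6=S, B7=F, B8=S, B9=T, B10=T, B11=S
#6 (b=29) -> covered: B1=F, B2=S, B3=T, B4=T, B7=F, B8=S, B9=T, B10=T, B11=E
#7 (b=35) -> covered: B1=T, B1=F, B2=S, B2=E, B3=F, B5=T, B6=E, B7=F, B8=S, B9=T, B10=T, B11=E
union over the pool: B1=T, B1=F, B2=S, B2=E, B3=T, B3=F, B4=T, B5=T, B6=S, B6=E, B7=T, B7=F, B8=S, B8=E, B9=T, B9=F, B10=T, B11=S, B11=E
uncovered (5 of 24): B4=F, B5=F, B10=F, B12=T, B12=F

Answer: 5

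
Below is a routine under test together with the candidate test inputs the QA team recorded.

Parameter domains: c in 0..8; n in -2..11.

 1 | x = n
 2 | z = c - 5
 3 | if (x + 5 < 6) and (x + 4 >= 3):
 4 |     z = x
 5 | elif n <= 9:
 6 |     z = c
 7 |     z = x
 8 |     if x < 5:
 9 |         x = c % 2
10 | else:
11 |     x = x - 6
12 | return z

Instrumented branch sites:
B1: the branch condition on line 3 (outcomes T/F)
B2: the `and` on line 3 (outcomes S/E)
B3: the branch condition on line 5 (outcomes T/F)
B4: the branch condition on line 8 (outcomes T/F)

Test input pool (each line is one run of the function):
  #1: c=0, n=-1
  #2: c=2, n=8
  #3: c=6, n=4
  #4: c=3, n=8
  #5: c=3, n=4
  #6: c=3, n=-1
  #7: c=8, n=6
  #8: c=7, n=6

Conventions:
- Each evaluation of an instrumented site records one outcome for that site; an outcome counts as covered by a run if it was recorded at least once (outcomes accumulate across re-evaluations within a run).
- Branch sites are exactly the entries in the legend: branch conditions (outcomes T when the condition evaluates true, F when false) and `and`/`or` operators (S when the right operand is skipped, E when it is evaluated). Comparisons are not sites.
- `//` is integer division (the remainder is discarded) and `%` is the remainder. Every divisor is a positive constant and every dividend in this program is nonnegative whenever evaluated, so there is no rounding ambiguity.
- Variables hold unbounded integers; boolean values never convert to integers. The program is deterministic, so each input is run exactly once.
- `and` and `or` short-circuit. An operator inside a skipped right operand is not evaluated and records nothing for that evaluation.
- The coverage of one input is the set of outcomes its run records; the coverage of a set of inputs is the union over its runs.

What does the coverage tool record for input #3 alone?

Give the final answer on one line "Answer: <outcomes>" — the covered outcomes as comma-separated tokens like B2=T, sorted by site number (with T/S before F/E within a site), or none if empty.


Event log for input #3 (c=6, n=4):
  B2->S, B1->F, B3->T, B4->T
distinct outcomes covered: B1=F, B2=S, B3=T, B4=T
Answer: B1=F, B2=S, B3=T, B4=T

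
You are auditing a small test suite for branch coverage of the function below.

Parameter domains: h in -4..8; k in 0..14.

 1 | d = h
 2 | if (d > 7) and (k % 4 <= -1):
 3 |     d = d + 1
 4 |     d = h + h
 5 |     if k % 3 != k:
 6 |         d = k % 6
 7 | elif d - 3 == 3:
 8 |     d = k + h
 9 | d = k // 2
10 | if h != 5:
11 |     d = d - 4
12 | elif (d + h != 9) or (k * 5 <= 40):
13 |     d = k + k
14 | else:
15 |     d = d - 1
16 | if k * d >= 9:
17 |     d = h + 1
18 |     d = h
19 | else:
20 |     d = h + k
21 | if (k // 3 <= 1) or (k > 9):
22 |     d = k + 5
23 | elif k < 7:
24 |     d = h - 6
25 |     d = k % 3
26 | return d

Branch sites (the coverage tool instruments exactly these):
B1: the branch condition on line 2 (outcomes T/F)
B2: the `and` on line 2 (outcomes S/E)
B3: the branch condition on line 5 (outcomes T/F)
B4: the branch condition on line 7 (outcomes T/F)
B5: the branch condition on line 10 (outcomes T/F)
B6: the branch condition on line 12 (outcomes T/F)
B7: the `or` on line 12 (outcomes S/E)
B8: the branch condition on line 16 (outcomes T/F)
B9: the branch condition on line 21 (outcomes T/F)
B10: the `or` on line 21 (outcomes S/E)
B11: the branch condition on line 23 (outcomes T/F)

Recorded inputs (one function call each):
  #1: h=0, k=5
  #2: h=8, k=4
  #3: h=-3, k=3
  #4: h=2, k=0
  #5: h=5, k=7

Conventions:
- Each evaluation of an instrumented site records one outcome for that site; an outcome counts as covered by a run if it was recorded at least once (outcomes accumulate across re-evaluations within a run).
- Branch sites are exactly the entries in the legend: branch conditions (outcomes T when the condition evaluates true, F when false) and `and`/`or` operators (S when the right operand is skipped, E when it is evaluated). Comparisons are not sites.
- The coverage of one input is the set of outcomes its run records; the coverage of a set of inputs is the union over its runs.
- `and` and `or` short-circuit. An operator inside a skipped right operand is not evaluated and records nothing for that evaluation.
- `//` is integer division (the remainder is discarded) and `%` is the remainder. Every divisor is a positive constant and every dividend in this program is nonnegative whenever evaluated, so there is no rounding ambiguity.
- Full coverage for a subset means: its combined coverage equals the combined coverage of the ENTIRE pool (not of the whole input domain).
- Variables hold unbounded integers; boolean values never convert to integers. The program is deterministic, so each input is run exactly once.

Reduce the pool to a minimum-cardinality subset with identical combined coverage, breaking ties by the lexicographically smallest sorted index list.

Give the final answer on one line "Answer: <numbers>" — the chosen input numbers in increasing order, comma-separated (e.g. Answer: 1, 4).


run #1 (h=0, k=5) runs B2->S, B1->F, B4->F, B5->T, B8->F, B10->S, B9->T; records B1=F, B2=S, B4=F, B5=T, B8=F, B9=T, B10=S
run #2 (h=8, k=4) runs B2->E, B1->F, B4->F, B5->T, B8->F, B10->S, B9->T; records B1=F, B2=E, B4=F, B5=T, B8=F, B9=T, B10=S
run #3 (h=-3, k=3) runs B2->S, B1->F, B4->F, B5->T, B8->F, B10->S, B9->T; records B1=F, B2=S, B4=F, B5=T, B8=F, B9=T, B10=S
run #4 (h=2, k=0) runs B2->S, B1->F, B4->F, B5->T, B8->F, B10->S, B9->T; records B1=F, B2=S, B4=F, B5=T, B8=F, B9=T, B10=S
run #5 (h=5, k=7) runs B2->S, B1->F, B4->F, B5->F, B7->S, B6->T, B8->T, B10->E, B9->F, B11->F; records B1=F, B2=S, B4=F, B5=F, B6=T, B7=S, B8=T, B9=F, B10=E, B11=F
together the pool reaches 15 outcomes: B1=F, B2=S, B2=E, B4=F, B5=T, B5=F, B6=T, B7=S, B8=T, B8=F, B9=T, B9=F, B10=S, B10=E, B11=F
size 1 is not enough: best union over all size-1 subsets is 10/15
inputs {2, 5} (size 2) cover everything; no size-2 subset with a lexicographically smaller index list covers all 15
Answer: 2, 5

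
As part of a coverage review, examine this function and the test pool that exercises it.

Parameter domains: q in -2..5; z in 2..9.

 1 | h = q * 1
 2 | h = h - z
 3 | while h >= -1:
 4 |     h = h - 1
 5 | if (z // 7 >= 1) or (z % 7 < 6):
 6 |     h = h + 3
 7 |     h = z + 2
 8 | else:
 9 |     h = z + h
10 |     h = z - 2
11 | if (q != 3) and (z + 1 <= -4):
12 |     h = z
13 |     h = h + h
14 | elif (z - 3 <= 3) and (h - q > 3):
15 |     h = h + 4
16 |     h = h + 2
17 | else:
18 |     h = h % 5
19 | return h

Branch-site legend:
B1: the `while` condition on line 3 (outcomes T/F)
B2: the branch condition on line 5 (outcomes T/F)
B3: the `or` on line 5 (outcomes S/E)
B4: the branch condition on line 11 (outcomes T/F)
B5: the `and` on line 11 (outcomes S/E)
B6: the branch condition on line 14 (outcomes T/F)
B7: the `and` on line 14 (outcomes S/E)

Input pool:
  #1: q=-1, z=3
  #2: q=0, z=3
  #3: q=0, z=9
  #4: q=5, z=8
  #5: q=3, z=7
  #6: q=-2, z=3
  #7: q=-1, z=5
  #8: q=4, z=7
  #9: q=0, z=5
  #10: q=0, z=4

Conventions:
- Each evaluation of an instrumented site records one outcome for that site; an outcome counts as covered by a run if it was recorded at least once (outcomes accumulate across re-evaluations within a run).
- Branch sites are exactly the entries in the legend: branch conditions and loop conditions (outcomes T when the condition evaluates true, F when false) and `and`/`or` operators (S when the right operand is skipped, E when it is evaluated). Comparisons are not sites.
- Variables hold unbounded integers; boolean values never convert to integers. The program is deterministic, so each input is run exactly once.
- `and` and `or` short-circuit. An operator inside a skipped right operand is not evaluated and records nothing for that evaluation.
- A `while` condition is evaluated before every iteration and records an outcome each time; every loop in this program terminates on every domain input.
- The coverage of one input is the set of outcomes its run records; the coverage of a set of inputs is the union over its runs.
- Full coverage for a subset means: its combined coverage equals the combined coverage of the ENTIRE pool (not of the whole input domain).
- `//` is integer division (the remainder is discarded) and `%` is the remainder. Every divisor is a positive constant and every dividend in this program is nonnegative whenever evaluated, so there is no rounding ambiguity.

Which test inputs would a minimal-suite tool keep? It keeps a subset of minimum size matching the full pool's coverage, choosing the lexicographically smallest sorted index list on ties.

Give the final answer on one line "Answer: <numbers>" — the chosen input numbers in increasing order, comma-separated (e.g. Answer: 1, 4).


test 1 (q=-1, z=3) fires B1->F, B3->E, B2->T, B5->E, B4->F, B7->E, B6->T; hits B1=F, B2=T, B3=E, B4=F, B5=E, B6=T, B7=E
test 2 (q=0, z=3) fires B1->F, B3->E, B2->T, B5->E, B4->F, B7->E, B6->T; hits B1=F, B2=T, B3=E, B4=F, B5=E, B6=T, B7=E
test 3 (q=0, z=9) fires B1->F, B3->S, B2->T, B5->E, B4->F, B7->S, B6->F; hits B1=F, B2=T, B3=S, B4=F, B5=E, B6=F, B7=S
test 4 (q=5, z=8) fires B1->F, B3->S, B2->T, B5->E, B4->F, B7->S, B6->F; hits B1=F, B2=T, B3=S, B4=F, B5=E, B6=F, B7=S
test 5 (q=3, z=7) fires B1->F, B3->S, B2->T, B5->S, B4->F, B7->S, B6->F; hits B1=F, B2=T, B3=S, B4=F, B5=S, B6=F, B7=S
test 6 (q=-2, z=3) fires B1->F, B3->E, B2->T, B5->E, B4->F, B7->E, B6->T; hits B1=F, B2=T, B3=E, B4=F, B5=E, B6=T, B7=E
test 7 (q=-1, z=5) fires B1->F, B3->E, B2->T, B5->E, B4->F, B7->E, B6->T; hits B1=F, B2=T, B3=E, B4=F, B5=E, B6=T, B7=E
test 8 (q=4, z=7) fires B1->F, B3->S, B2->T, B5->E, B4->F, B7->S, B6->F; hits B1=F, B2=T, B3=S, B4=F, B5=E, B6=F, B7=S
test 9 (q=0, z=5) fires B1->F, B3->E, B2->T, B5->E, B4->F, B7->E, B6->T; hits B1=F, B2=T, B3=E, B4=F, B5=E, B6=T, B7=E
test 10 (q=0, z=4) fires B1->F, B3->E, B2->T, B5->E, B4->F, B7->E, B6->T; hits B1=F, B2=T, B3=E, B4=F, B5=E, B6=T, B7=E
together the pool reaches 11 outcomes: B1=F, B2=T, B3=S, B3=E, B4=F, B5=S, B5=E, B6=T, B6=F, B7=S, B7=E
no size-1 subset reaches all 11 outcomes (best union: 7/11)
inputs {1, 5} (size 2) cover everything; no size-2 subset with a lexicographically smaller index list covers all 11
Answer: 1, 5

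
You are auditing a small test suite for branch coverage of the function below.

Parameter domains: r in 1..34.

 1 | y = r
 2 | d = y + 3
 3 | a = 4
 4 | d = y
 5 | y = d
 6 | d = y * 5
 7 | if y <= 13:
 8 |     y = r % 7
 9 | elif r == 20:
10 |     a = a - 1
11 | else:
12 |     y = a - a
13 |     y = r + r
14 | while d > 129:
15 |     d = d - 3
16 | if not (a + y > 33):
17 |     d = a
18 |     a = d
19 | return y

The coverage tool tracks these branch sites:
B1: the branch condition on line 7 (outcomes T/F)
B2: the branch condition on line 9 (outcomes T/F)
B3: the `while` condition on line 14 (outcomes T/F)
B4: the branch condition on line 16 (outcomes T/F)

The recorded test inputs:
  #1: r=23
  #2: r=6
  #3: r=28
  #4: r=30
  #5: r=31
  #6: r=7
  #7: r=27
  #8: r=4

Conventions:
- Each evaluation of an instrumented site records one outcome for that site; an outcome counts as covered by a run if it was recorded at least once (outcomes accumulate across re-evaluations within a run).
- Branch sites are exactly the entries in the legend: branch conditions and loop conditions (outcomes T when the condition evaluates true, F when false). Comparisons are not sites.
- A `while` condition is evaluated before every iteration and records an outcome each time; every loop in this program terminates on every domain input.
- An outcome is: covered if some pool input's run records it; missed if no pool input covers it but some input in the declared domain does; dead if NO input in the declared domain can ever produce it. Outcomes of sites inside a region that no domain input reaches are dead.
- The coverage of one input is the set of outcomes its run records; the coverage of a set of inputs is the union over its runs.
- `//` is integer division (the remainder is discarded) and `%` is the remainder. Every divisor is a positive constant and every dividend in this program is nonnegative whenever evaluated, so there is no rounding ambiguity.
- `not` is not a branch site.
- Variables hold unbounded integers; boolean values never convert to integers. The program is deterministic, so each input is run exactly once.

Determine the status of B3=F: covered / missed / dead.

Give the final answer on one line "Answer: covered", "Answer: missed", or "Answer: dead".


B3=F is recorded by pool input(s) 1, 2, 3, 4, 5, 6, 7, 8 -> covered
Answer: covered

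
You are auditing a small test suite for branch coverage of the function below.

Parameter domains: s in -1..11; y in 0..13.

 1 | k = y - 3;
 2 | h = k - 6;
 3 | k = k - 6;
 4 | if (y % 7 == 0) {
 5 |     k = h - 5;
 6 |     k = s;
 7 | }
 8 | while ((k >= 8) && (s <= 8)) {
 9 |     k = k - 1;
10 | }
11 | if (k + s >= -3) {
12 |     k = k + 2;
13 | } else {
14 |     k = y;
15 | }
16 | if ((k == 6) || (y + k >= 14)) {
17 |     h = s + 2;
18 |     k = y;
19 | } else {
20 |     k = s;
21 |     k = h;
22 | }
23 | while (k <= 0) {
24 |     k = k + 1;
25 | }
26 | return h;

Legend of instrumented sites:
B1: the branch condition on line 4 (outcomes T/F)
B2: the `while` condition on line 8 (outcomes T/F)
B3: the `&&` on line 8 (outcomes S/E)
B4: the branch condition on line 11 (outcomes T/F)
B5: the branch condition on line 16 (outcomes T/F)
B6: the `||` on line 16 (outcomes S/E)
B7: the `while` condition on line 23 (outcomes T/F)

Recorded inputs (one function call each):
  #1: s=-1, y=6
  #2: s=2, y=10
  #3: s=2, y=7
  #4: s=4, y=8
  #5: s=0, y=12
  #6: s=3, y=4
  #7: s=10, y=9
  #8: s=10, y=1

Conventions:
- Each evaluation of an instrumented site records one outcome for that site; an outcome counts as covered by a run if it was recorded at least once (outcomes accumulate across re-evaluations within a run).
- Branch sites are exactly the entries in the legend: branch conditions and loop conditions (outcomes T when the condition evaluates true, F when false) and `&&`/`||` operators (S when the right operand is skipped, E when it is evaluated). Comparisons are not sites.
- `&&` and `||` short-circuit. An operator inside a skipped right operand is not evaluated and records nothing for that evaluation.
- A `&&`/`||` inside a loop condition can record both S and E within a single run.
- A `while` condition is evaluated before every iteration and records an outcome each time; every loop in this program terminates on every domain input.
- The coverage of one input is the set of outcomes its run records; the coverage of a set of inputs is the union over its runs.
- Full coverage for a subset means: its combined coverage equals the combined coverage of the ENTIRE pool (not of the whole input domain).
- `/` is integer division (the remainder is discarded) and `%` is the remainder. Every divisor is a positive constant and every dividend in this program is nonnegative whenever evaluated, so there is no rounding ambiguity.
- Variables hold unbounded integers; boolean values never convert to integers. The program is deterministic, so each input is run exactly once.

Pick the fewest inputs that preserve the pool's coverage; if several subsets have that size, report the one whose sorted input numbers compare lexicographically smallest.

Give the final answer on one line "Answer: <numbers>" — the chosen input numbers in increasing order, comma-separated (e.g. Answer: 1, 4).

#1 (s=-1, y=6) -> covered: B1=F, B2=F, B3=S, B4=F, B5=T, B6=S, B7=F
#2 (s=2, y=10) -> covered: B1=F, B2=F, B3=S, B4=T, B5=F, B6=E, B7=F
#3 (s=2, y=7) -> covered: B1=T, B2=F, B3=S, B4=T, B5=F, B6=E, B7=T, B7=F
#4 (s=4, y=8) -> covered: B1=F, B2=F, B3=S, B4=T, B5=F, B6=E, B7=T, B7=F
#5 (s=0, y=12) -> covered: B1=F, B2=F, B3=S, B4=T, B5=T, B6=E, B7=F
#6 (s=3, y=4) -> covered: B1=F, B2=F, B3=S, B4=T, B5=F, B6=E, B7=T, B7=F
#7 (s=10, y=9) -> covered: B1=F, B2=F, B3=S, B4=T, B5=F, B6=E, B7=T, B7=F
#8 (s=10, y=1) -> covered: B1=F, B2=F, B3=S, B4=T, B5=F, B6=E, B7=T, B7=F
union over all inputs: B1=T, B1=F, B2=F, B3=S, B4=T, B4=F, B5=T, B5=F, B6=S, B6=E, B7=T, B7=F (12 outcomes)
size 1 is not enough: best union over all size-1 subsets is 8/12
the canonical winner is {1, 3}: size 2, full 12-outcome coverage, earliest index list among size-2 covers

Answer: 1, 3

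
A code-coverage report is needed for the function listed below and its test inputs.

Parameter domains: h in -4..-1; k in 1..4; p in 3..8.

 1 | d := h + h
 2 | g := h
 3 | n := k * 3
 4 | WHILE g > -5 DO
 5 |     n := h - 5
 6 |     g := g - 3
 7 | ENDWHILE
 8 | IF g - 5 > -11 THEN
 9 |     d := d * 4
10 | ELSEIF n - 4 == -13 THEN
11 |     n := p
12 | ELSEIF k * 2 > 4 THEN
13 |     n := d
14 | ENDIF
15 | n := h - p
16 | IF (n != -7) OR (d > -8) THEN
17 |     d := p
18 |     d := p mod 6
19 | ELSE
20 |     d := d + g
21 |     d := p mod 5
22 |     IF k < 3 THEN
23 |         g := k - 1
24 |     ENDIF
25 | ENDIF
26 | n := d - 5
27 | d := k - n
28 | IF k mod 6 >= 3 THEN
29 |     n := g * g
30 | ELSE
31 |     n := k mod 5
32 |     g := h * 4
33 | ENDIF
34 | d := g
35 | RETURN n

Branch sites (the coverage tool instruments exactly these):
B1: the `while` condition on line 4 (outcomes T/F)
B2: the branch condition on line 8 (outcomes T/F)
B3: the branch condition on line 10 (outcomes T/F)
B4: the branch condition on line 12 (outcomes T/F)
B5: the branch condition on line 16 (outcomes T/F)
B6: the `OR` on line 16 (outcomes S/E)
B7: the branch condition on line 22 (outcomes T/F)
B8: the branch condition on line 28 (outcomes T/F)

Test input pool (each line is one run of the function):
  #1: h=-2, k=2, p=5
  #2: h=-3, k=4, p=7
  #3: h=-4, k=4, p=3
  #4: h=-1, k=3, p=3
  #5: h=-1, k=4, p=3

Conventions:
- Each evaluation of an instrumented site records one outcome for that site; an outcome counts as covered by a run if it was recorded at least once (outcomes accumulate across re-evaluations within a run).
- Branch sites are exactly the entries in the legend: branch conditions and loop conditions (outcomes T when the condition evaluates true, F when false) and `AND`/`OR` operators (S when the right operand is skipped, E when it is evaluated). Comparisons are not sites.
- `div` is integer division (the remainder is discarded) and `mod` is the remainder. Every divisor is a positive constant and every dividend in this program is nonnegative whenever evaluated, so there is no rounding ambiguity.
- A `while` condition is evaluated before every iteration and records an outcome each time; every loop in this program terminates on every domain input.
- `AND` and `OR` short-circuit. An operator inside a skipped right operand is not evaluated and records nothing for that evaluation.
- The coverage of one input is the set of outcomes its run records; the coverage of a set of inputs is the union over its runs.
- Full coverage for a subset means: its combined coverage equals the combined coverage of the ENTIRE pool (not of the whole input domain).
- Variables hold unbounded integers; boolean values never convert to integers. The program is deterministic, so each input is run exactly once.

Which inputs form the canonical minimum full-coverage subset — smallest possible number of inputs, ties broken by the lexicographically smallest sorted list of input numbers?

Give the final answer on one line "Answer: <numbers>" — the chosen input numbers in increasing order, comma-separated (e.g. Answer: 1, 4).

#1 (h=-2, k=2, p=5) -> B1->T, B1->F, B2->T, B6->E, B5->F, B7->T, B8->F; covered: B1=T, B1=F, B2=T, B5=F, B6=E, B7=T, B8=F
#2 (h=-3, k=4, p=7) -> B1->T, B1->F, B2->F, B3->F, B4->T, B6->S, B5->T, B8->T; covered: B1=T, B1=F, B2=F, B3=F, B4=T, B5=T, B6=S, B8=T
#3 (h=-4, k=4, p=3) -> B1->T, B1->F, B2->F, B3->T, B6->E, B5->F, B7->F, B8->T; covered: B1=T, B1=F, B2=F, B3=T, B5=F, B6=E, B7=F, B8=T
#4 (h=-1, k=3, p=3) -> B1->T, B1->T, B1->F, B2->F, B3->F, B4->T, B6->S, B5->T, B8->T; covered: B1=T, B1=F, B2=F, B3=F, B4=T, B5=T, B6=S, B8=T
#5 (h=-1, k=4, p=3) -> B1->T, B1->T, B1->F, B2->F, B3->F, B4->T, B6->S, B5->T, B8->T; covered: B1=T, B1=F, B2=F, B3=F, B4=T, B5=T, B6=S, B8=T
the full pool covers 15 outcomes: B1=T, B1=F, B2=T, B2=F, B3=T, B3=F, B4=T, B5=T, B5=F, B6=S, B6=E, B7=T, B7=F, B8=T, B8=F
size 1 is not enough: best union over all size-1 subsets is 8/15
size 2 is not enough: best union over all size-2 subsets is 13/15
size 3: inputs {1, 2, 3} cover all 15 outcomes, and no lexicographically smaller subset of this size does

Answer: 1, 2, 3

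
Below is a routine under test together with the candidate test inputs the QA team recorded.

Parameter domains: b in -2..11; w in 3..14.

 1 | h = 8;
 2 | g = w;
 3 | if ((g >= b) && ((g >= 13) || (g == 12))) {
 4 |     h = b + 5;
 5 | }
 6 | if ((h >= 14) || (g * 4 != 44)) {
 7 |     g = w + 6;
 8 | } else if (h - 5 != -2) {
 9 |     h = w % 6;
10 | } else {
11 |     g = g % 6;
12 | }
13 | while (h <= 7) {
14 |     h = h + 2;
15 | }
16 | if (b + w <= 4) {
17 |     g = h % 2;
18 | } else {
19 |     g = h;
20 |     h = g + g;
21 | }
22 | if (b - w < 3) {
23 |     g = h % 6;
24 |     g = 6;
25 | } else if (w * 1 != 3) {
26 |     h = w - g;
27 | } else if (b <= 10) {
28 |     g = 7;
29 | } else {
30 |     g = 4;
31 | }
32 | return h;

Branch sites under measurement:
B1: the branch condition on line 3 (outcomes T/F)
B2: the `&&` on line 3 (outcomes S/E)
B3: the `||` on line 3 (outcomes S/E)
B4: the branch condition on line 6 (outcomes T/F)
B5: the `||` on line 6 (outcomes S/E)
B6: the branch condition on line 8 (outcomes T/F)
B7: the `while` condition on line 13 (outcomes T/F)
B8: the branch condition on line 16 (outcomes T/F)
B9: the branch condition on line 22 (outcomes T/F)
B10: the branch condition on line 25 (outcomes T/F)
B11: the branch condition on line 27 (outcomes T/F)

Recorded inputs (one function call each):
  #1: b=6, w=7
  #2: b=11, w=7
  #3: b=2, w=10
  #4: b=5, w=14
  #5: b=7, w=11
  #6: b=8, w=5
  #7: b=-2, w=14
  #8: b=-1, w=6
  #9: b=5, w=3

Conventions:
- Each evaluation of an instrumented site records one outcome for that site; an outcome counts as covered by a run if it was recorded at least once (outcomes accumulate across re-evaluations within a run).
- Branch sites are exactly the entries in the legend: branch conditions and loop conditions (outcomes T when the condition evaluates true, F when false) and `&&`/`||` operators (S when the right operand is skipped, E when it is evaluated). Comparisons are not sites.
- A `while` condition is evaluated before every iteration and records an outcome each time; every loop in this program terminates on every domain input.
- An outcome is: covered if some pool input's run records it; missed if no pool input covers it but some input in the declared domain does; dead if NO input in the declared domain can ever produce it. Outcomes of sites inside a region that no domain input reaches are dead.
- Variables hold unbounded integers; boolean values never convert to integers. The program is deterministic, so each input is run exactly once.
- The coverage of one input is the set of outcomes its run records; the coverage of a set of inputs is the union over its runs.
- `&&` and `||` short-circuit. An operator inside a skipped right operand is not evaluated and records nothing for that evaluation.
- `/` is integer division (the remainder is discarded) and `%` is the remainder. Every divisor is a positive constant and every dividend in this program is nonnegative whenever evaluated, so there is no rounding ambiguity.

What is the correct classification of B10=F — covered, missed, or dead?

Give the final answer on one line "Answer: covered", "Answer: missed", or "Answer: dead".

no pool input records B10=F
but domain input (b=6, w=3) does record it -> reachable, so missed

Answer: missed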